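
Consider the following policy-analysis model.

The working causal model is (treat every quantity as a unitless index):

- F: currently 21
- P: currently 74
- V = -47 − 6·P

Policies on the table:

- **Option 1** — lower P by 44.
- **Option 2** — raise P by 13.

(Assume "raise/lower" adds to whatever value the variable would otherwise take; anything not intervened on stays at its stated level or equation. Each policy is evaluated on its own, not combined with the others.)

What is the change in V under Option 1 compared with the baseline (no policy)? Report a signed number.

264

Baseline:
  P = 74
  V = -47 − 6·74 = -491
Option 1 (P − 44):
  P = 74 − 44 = 30
  V = -47 − 6·30 = -227
Change in V: -227 − (-491) = 264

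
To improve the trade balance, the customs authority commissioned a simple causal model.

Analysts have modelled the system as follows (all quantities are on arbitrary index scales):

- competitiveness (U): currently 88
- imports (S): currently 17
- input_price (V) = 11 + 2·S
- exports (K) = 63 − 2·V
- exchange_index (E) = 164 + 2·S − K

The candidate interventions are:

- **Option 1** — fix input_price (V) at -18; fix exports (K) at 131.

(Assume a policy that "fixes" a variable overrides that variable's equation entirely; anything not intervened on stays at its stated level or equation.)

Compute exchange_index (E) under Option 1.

Option 1 (V := -18, K := 131):
  S = 17
  V = -18
  K = 131
  E = 164 + 2·17 − 131 = 67

67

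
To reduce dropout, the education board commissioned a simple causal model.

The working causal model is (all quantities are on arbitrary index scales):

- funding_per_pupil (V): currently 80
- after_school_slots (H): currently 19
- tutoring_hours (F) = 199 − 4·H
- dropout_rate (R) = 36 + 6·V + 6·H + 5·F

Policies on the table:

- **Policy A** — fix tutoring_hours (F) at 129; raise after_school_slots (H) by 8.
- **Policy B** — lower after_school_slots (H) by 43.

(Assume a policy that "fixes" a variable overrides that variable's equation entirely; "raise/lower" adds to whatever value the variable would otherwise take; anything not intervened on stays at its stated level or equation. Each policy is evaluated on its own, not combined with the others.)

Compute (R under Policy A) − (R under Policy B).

Policy A (F := 129, H + 8):
  V = 80
  H = 19 + 8 = 27
  F = 129
  R = 36 + 6·80 + 6·27 + 5·129 = 1323
Policy B (H − 43):
  V = 80
  H = 19 − 43 = -24
  F = 199 − 4·(-24) = 295
  R = 36 + 6·80 + 6·(-24) + 5·295 = 1847
R: 1323 − 1847 = -524

-524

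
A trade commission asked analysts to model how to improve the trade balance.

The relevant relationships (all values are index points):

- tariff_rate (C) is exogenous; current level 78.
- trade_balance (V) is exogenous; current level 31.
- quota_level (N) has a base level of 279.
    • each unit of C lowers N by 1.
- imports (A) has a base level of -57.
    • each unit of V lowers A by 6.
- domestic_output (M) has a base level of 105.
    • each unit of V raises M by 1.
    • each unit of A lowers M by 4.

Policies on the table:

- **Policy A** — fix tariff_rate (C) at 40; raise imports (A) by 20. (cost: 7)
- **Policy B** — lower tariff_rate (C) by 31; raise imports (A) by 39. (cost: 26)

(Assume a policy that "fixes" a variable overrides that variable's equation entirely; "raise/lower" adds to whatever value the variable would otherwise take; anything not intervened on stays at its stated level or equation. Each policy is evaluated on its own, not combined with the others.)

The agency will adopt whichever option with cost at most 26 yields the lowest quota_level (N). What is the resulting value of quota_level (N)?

232

Policy A (C := 40, A + 20):
  C = 40
  N = 279 − 40 = 239
Policy B (C − 31, A + 39):
  C = 78 − 31 = 47
  N = 279 − 47 = 232
Comparing — Policy A: N=239, Policy B: N=232. Lowest is 232 (Policy B).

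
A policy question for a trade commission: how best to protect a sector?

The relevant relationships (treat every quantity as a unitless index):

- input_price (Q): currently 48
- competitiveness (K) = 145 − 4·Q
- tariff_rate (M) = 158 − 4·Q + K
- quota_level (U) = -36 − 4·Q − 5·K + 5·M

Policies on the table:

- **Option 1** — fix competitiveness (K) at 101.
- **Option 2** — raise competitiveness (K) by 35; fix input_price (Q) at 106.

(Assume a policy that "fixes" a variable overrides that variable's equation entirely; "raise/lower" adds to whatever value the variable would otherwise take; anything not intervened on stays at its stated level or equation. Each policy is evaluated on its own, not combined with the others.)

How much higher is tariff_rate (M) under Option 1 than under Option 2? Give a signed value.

577

Option 1 (K := 101):
  Q = 48
  K = 101
  M = 158 − 4·48 + 101 = 67
Option 2 (K + 35, Q := 106):
  Q = 106
  K = 145 − 4·106 (+35 from intervention) = -244
  M = 158 − 4·106 + (-244) = -510
M: 67 − (-510) = 577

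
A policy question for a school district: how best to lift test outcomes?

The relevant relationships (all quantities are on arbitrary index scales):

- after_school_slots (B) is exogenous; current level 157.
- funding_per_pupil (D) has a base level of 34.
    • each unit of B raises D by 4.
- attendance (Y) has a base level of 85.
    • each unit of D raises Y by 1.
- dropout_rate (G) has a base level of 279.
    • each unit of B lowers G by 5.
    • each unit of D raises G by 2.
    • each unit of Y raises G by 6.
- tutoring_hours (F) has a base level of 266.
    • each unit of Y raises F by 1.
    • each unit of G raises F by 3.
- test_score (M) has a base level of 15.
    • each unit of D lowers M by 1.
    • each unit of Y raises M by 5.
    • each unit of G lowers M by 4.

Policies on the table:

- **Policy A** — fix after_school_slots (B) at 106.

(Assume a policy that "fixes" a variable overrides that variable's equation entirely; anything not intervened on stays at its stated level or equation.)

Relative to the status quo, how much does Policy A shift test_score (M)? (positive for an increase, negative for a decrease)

Baseline:
  B = 157
  D = 34 + 4·157 = 662
  Y = 85 + 662 = 747
  G = 279 − 5·157 + 2·662 + 6·747 = 5300
  M = 15 − 662 + 5·747 − 4·5300 = -18112
Policy A (B := 106):
  B = 106
  D = 34 + 4·106 = 458
  Y = 85 + 458 = 543
  G = 279 − 5·106 + 2·458 + 6·543 = 3923
  M = 15 − 458 + 5·543 − 4·3923 = -13420
Change in M: -13420 − (-18112) = 4692

4692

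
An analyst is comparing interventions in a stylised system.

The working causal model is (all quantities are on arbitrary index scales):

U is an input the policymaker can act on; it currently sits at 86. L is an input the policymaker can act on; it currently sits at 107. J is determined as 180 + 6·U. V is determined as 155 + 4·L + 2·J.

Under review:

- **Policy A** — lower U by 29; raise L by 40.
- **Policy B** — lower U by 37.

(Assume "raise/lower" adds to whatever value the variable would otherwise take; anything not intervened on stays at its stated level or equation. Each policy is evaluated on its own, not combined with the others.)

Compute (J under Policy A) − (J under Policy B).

48

Policy A (U − 29, L + 40):
  U = 86 − 29 = 57
  J = 180 + 6·57 = 522
Policy B (U − 37):
  U = 86 − 37 = 49
  J = 180 + 6·49 = 474
J: 522 − 474 = 48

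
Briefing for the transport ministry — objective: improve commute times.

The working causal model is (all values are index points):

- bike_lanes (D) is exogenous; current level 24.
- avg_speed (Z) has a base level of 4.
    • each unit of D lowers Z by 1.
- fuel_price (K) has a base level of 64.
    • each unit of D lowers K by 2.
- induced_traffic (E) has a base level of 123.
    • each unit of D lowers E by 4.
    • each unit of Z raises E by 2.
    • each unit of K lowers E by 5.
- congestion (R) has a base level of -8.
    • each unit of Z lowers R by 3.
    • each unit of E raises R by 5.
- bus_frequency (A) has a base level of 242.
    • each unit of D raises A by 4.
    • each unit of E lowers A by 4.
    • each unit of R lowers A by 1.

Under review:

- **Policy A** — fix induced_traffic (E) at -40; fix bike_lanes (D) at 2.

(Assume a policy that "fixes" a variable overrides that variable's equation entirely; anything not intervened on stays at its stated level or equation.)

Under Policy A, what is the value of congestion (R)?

Policy A (E := -40, D := 2):
  D = 2
  Z = 4 − 2 = 2
  K = 64 − 2·2 = 60
  E = -40
  R = -8 − 3·2 + 5·(-40) = -214

-214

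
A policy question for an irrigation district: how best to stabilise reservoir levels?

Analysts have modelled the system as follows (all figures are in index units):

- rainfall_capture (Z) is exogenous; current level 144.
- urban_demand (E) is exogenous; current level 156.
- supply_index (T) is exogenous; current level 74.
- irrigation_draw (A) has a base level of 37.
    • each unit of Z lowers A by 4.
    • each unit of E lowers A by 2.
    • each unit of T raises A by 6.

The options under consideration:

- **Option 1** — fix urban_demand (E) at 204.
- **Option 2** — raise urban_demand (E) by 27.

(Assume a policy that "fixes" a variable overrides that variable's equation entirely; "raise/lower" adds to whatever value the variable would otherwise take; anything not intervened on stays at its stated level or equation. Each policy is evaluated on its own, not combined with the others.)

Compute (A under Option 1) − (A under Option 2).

-42

Option 1 (E := 204):
  Z = 144
  E = 204
  T = 74
  A = 37 − 4·144 − 2·204 + 6·74 = -503
Option 2 (E + 27):
  Z = 144
  E = 156 + 27 = 183
  T = 74
  A = 37 − 4·144 − 2·183 + 6·74 = -461
A: -503 − (-461) = -42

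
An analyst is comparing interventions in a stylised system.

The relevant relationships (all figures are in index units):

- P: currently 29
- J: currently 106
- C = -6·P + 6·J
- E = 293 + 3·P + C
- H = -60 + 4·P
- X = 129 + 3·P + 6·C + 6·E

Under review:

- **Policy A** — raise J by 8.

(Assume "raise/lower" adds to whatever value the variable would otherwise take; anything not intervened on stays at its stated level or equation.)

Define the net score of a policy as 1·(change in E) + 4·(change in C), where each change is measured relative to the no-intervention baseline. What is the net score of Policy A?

240

Baseline:
  P = 29
  J = 106
  C = 0 − 6·29 + 6·106 = 462
  E = 293 + 3·29 + 462 = 842
Policy A (J + 8):
  P = 29
  J = 106 + 8 = 114
  C = 0 − 6·29 + 6·114 = 510
  E = 293 + 3·29 + 510 = 890
ΔE = 890 − 842 = 48; ΔC = 510 − 462 = 48
Score = 1·48 + 4·48 = 240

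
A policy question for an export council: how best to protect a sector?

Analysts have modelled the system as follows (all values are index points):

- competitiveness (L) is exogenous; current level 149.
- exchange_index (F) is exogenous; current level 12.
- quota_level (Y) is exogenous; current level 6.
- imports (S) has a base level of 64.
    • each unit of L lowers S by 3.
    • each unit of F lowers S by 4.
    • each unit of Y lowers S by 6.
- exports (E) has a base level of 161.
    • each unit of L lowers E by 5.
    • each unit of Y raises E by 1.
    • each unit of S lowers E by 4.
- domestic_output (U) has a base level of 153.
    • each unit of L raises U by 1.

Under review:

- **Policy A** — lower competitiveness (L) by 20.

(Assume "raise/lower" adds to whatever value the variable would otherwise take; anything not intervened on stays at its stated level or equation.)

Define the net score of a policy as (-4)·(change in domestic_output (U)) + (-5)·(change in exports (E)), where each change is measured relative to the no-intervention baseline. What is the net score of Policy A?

780

Baseline:
  L = 149
  F = 12
  Y = 6
  S = 64 − 3·149 − 4·12 − 6·6 = -467
  E = 161 − 5·149 + 6 − 4·(-467) = 1290
  U = 153 + 149 = 302
Policy A (L − 20):
  L = 149 − 20 = 129
  F = 12
  Y = 6
  S = 64 − 3·129 − 4·12 − 6·6 = -407
  E = 161 − 5·129 + 6 − 4·(-407) = 1150
  U = 153 + 129 = 282
ΔU = 282 − 302 = -20; ΔE = 1150 − 1290 = -140
Score = (-4)·(-20) + (-5)·(-140) = 780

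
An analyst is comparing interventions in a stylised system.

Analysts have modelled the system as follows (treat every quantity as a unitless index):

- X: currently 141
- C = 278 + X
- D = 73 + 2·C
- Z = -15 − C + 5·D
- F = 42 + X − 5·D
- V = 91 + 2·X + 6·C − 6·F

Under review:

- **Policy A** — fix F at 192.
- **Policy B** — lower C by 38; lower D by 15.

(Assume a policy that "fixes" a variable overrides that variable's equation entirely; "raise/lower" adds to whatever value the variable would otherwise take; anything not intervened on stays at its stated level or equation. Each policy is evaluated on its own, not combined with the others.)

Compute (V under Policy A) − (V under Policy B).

-24426

Policy A (F := 192):
  X = 141
  C = 278 + 141 = 419
  D = 73 + 2·419 = 911
  F = 192
  V = 91 + 2·141 + 6·419 − 6·192 = 1735
Policy B (C − 38, D − 15):
  X = 141
  C = 278 + 141 (−38 from intervention) = 381
  D = 73 + 2·381 (−15 from intervention) = 820
  F = 42 + 141 − 5·820 = -3917
  V = 91 + 2·141 + 6·381 − 6·(-3917) = 26161
V: 1735 − 26161 = -24426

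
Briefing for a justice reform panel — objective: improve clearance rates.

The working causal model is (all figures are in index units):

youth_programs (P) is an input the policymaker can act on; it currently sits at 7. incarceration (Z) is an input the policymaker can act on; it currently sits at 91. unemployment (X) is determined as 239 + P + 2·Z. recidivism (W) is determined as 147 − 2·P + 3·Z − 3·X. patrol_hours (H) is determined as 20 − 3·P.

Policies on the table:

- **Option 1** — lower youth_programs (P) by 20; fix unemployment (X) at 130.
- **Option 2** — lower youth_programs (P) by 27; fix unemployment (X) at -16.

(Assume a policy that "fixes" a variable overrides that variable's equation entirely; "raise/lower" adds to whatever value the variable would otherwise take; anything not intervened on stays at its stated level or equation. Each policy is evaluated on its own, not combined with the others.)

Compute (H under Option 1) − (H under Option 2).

Option 1 (P − 20, X := 130):
  P = 7 − 20 = -13
  H = 20 − 3·(-13) = 59
Option 2 (P − 27, X := -16):
  P = 7 − 27 = -20
  H = 20 − 3·(-20) = 80
H: 59 − 80 = -21

-21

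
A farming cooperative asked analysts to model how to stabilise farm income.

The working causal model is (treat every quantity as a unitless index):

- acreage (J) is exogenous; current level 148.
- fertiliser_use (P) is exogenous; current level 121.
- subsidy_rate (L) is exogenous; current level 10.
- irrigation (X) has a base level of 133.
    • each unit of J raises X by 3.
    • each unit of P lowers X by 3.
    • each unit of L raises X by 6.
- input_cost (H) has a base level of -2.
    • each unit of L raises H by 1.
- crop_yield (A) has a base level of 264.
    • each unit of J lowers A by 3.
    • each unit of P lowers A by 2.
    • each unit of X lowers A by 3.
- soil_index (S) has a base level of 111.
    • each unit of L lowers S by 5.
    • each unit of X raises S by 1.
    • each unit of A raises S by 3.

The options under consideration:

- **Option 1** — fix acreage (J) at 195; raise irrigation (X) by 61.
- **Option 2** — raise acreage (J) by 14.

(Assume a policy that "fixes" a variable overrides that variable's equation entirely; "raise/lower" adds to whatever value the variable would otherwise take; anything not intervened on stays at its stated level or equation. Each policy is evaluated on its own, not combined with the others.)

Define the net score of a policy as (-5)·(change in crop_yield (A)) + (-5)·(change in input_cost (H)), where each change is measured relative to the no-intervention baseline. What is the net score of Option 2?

Baseline:
  J = 148
  P = 121
  L = 10
  X = 133 + 3·148 − 3·121 + 6·10 = 274
  H = -2 + 10 = 8
  A = 264 − 3·148 − 2·121 − 3·274 = -1244
Option 2 (J + 14):
  J = 148 + 14 = 162
  P = 121
  L = 10
  X = 133 + 3·162 − 3·121 + 6·10 = 316
  H = -2 + 10 = 8
  A = 264 − 3·162 − 2·121 − 3·316 = -1412
ΔA = -1412 − (-1244) = -168; ΔH = 8 − 8 = 0
Score = (-5)·(-168) + (-5)·0 = 840

840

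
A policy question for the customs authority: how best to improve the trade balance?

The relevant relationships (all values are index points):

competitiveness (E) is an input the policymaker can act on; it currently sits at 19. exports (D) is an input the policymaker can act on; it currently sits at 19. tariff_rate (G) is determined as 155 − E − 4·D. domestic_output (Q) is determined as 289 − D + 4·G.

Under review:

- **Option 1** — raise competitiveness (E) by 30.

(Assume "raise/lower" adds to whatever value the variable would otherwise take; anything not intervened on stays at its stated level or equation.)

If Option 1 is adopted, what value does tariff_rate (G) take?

Option 1 (E + 30):
  E = 19 + 30 = 49
  D = 19
  G = 155 − 49 − 4·19 = 30

30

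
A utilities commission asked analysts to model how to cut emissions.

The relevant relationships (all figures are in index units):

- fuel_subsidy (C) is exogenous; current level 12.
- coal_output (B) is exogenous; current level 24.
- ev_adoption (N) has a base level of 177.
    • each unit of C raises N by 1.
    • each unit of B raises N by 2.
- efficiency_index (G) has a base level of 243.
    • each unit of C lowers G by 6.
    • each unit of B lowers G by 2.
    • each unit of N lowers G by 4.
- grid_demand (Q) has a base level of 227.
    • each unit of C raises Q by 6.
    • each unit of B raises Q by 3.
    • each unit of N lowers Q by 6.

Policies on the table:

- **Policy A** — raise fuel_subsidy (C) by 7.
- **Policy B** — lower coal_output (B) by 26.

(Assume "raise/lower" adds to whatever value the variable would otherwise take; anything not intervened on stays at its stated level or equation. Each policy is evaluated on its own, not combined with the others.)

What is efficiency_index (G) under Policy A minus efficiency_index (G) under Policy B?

-330

Policy A (C + 7):
  C = 12 + 7 = 19
  B = 24
  N = 177 + 19 + 2·24 = 244
  G = 243 − 6·19 − 2·24 − 4·244 = -895
Policy B (B − 26):
  C = 12
  B = 24 − 26 = -2
  N = 177 + 12 + 2·(-2) = 185
  G = 243 − 6·12 − 2·(-2) − 4·185 = -565
G: -895 − (-565) = -330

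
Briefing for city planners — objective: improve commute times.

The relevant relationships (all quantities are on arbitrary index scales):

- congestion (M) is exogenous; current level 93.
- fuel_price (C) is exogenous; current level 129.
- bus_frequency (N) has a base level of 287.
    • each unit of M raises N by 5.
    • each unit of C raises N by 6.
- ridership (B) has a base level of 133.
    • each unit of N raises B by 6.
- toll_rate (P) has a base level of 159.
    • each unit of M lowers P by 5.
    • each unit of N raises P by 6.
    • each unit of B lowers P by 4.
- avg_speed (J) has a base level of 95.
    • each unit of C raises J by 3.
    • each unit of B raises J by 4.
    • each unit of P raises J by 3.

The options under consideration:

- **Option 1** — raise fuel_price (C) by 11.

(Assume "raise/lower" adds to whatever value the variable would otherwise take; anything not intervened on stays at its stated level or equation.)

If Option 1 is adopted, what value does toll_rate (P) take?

-29494

Option 1 (C + 11):
  M = 93
  C = 129 + 11 = 140
  N = 287 + 5·93 + 6·140 = 1592
  B = 133 + 6·1592 = 9685
  P = 159 − 5·93 + 6·1592 − 4·9685 = -29494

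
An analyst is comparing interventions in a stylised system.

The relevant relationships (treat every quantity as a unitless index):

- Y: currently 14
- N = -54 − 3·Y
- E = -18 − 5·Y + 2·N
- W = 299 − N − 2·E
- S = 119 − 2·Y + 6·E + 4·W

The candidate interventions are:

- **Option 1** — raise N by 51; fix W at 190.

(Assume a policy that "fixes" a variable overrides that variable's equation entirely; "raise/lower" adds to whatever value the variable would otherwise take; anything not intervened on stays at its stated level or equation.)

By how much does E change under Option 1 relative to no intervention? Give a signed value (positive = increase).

102

Baseline:
  Y = 14
  N = -54 − 3·14 = -96
  E = -18 − 5·14 + 2·(-96) = -280
Option 1 (N + 51, W := 190):
  Y = 14
  N = -54 − 3·14 (+51 from intervention) = -45
  E = -18 − 5·14 + 2·(-45) = -178
Change in E: -178 − (-280) = 102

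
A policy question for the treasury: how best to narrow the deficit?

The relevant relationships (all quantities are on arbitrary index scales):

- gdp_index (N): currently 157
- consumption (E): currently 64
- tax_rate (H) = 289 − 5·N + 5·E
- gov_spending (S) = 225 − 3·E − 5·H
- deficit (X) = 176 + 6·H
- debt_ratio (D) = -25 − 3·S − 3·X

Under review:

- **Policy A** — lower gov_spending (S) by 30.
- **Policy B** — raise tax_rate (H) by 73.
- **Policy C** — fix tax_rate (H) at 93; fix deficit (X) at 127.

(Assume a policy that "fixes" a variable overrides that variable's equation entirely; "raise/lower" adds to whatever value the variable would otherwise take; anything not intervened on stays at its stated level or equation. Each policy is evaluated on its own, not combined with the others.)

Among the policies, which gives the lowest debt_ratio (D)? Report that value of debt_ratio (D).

-343

Policy A (S − 30):
  N = 157
  E = 64
  H = 289 − 5·157 + 5·64 = -176
  S = 225 − 3·64 − 5·(-176) (−30 from intervention) = 883
  X = 176 + 6·(-176) = -880
  D = -25 − 3·883 − 3·(-880) = -34
Policy B (H + 73):
  N = 157
  E = 64
  H = 289 − 5·157 + 5·64 (+73 from intervention) = -103
  S = 225 − 3·64 − 5·(-103) = 548
  X = 176 + 6·(-103) = -442
  D = -25 − 3·548 − 3·(-442) = -343
Policy C (H := 93, X := 127):
  N = 157
  E = 64
  H = 93
  S = 225 − 3·64 − 5·93 = -432
  X = 127
  D = -25 − 3·(-432) − 3·127 = 890
Comparing — Policy A: D=-34, Policy B: D=-343, Policy C: D=890. Lowest is -343 (Policy B).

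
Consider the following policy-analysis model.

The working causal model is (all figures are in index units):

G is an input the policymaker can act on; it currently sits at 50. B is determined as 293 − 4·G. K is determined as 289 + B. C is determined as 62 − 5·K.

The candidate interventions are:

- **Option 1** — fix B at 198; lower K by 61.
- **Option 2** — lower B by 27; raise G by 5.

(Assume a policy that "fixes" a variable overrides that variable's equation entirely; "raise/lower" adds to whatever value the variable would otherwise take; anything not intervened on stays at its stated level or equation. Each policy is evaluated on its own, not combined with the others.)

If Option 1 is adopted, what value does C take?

-2068

Option 1 (B := 198, K − 61):
  G = 50
  B = 198
  K = 289 + 198 (−61 from intervention) = 426
  C = 62 − 5·426 = -2068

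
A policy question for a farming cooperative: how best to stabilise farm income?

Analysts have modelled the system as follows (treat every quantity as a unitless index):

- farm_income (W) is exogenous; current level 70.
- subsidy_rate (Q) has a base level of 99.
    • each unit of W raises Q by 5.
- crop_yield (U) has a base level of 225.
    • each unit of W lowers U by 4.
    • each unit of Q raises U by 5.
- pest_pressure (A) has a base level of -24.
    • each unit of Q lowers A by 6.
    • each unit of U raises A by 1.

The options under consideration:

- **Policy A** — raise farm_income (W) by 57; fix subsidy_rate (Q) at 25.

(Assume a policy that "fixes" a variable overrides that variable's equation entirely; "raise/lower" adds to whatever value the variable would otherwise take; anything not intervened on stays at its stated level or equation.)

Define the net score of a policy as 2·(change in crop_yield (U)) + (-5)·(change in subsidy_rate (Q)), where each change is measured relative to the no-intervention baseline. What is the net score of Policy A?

-2576

Baseline:
  W = 70
  Q = 99 + 5·70 = 449
  U = 225 − 4·70 + 5·449 = 2190
Policy A (W + 57, Q := 25):
  W = 70 + 57 = 127
  Q = 25
  U = 225 − 4·127 + 5·25 = -158
ΔU = -158 − 2190 = -2348; ΔQ = 25 − 449 = -424
Score = 2·(-2348) + (-5)·(-424) = -2576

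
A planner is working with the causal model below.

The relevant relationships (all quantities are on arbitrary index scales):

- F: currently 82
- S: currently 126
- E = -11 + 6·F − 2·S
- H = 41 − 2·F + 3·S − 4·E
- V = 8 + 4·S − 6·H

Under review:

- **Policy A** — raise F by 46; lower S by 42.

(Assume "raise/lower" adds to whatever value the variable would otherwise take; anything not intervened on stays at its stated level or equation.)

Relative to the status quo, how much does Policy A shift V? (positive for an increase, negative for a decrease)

9780

Baseline:
  F = 82
  S = 126
  E = -11 + 6·82 − 2·126 = 229
  H = 41 − 2·82 + 3·126 − 4·229 = -661
  V = 8 + 4·126 − 6·(-661) = 4478
Policy A (F + 46, S − 42):
  F = 82 + 46 = 128
  S = 126 − 42 = 84
  E = -11 + 6·128 − 2·84 = 589
  H = 41 − 2·128 + 3·84 − 4·589 = -2319
  V = 8 + 4·84 − 6·(-2319) = 14258
Change in V: 14258 − 4478 = 9780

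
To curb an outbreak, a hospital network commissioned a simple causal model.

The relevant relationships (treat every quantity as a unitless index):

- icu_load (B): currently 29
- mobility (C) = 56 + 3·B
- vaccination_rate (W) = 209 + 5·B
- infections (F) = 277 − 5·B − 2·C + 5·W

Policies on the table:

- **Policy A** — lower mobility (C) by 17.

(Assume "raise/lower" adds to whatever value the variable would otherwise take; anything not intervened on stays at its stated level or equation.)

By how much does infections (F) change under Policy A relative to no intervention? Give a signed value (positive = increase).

Baseline:
  B = 29
  C = 56 + 3·29 = 143
  W = 209 + 5·29 = 354
  F = 277 − 5·29 − 2·143 + 5·354 = 1616
Policy A (C − 17):
  B = 29
  C = 56 + 3·29 (−17 from intervention) = 126
  W = 209 + 5·29 = 354
  F = 277 − 5·29 − 2·126 + 5·354 = 1650
Change in F: 1650 − 1616 = 34

34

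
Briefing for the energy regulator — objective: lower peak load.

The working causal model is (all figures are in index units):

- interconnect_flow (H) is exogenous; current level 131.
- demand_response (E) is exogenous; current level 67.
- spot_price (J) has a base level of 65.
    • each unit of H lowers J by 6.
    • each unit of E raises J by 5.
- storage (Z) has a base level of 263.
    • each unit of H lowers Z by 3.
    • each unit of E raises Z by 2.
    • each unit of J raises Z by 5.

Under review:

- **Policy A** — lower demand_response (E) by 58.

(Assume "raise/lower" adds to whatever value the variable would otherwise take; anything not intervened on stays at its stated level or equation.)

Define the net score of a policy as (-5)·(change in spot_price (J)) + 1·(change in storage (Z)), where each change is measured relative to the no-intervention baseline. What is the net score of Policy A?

Baseline:
  H = 131
  E = 67
  J = 65 − 6·131 + 5·67 = -386
  Z = 263 − 3·131 + 2·67 + 5·(-386) = -1926
Policy A (E − 58):
  H = 131
  E = 67 − 58 = 9
  J = 65 − 6·131 + 5·9 = -676
  Z = 263 − 3·131 + 2·9 + 5·(-676) = -3492
ΔJ = -676 − (-386) = -290; ΔZ = -3492 − (-1926) = -1566
Score = (-5)·(-290) + 1·(-1566) = -116

-116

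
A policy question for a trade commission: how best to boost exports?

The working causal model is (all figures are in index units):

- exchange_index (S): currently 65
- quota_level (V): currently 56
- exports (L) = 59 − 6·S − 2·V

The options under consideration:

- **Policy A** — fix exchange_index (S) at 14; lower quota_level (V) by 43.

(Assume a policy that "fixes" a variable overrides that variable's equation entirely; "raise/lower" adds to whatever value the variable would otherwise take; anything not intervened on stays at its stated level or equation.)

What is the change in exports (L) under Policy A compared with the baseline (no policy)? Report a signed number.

392

Baseline:
  S = 65
  V = 56
  L = 59 − 6·65 − 2·56 = -443
Policy A (S := 14, V − 43):
  S = 14
  V = 56 − 43 = 13
  L = 59 − 6·14 − 2·13 = -51
Change in L: -51 − (-443) = 392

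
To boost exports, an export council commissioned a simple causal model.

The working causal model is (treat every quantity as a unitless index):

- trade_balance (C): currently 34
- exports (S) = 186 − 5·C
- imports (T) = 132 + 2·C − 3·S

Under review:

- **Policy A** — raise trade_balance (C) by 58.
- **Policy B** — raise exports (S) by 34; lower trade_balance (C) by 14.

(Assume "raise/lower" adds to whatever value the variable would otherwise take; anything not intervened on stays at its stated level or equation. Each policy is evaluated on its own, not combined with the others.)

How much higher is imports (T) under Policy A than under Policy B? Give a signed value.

1326

Policy A (C + 58):
  C = 34 + 58 = 92
  S = 186 − 5·92 = -274
  T = 132 + 2·92 − 3·(-274) = 1138
Policy B (S + 34, C − 14):
  C = 34 − 14 = 20
  S = 186 − 5·20 (+34 from intervention) = 120
  T = 132 + 2·20 − 3·120 = -188
T: 1138 − (-188) = 1326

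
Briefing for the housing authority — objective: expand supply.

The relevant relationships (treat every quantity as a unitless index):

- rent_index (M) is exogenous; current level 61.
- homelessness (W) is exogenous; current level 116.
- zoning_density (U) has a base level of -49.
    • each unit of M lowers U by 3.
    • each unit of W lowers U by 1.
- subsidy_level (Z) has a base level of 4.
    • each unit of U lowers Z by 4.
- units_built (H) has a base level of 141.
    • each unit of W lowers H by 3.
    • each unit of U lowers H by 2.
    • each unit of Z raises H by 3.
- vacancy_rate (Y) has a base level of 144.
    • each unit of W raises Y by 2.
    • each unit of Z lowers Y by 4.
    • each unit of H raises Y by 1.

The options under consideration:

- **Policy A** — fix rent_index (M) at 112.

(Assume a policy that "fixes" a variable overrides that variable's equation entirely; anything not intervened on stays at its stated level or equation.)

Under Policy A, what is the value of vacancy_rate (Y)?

-837

Policy A (M := 112):
  M = 112
  W = 116
  U = -49 − 3·112 − 116 = -501
  Z = 4 − 4·(-501) = 2008
  H = 141 − 3·116 − 2·(-501) + 3·2008 = 6819
  Y = 144 + 2·116 − 4·2008 + 6819 = -837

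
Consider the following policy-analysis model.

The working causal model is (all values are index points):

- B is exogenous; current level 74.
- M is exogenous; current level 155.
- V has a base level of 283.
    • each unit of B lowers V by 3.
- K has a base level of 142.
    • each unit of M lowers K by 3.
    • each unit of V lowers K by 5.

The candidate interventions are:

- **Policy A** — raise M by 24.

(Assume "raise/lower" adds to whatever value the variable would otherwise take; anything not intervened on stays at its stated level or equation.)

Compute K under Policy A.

Policy A (M + 24):
  B = 74
  M = 155 + 24 = 179
  V = 283 − 3·74 = 61
  K = 142 − 3·179 − 5·61 = -700

-700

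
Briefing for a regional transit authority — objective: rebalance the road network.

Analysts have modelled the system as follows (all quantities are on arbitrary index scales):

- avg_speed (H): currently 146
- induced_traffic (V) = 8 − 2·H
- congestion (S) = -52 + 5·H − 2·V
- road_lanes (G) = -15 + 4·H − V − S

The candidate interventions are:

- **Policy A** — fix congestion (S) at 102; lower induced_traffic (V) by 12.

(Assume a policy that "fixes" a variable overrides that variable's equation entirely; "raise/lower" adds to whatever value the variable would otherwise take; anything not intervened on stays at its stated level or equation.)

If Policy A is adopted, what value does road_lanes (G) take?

Policy A (S := 102, V − 12):
  H = 146
  V = 8 − 2·146 (−12 from intervention) = -296
  S = 102
  G = -15 + 4·146 − (-296) − 102 = 763

763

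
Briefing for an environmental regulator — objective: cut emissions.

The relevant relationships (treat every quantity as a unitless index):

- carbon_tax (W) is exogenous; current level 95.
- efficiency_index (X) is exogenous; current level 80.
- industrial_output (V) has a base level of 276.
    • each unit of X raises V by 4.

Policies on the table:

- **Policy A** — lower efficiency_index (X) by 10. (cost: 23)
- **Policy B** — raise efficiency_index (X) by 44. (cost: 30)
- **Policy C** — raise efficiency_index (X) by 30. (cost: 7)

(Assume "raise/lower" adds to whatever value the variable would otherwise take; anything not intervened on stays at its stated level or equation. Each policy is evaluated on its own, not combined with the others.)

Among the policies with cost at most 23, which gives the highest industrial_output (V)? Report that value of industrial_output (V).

716

Policy A (X − 10):
  X = 80 − 10 = 70
  V = 276 + 4·70 = 556
Policy C (X + 30):
  X = 80 + 30 = 110
  V = 276 + 4·110 = 716
Comparing — Policy A: V=556, Policy C: V=716. Highest is 716 (Policy C).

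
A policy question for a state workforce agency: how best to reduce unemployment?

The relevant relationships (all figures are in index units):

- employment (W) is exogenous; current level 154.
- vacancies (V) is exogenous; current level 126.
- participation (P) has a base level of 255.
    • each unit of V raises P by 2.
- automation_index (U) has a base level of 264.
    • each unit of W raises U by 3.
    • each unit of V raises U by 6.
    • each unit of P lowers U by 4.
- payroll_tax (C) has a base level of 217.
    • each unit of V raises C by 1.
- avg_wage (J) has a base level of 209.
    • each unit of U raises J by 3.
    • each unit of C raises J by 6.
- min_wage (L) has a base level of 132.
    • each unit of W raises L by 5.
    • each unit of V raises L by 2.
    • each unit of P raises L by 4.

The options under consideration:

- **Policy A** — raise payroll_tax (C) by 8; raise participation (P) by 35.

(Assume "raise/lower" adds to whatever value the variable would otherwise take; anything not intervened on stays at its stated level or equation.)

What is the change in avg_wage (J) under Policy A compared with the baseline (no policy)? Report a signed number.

-372

Baseline:
  W = 154
  V = 126
  P = 255 + 2·126 = 507
  U = 264 + 3·154 + 6·126 − 4·507 = -546
  C = 217 + 126 = 343
  J = 209 + 3·(-546) + 6·343 = 629
Policy A (C + 8, P + 35):
  W = 154
  V = 126
  P = 255 + 2·126 (+35 from intervention) = 542
  U = 264 + 3·154 + 6·126 − 4·542 = -686
  C = 217 + 126 (+8 from intervention) = 351
  J = 209 + 3·(-686) + 6·351 = 257
Change in J: 257 − 629 = -372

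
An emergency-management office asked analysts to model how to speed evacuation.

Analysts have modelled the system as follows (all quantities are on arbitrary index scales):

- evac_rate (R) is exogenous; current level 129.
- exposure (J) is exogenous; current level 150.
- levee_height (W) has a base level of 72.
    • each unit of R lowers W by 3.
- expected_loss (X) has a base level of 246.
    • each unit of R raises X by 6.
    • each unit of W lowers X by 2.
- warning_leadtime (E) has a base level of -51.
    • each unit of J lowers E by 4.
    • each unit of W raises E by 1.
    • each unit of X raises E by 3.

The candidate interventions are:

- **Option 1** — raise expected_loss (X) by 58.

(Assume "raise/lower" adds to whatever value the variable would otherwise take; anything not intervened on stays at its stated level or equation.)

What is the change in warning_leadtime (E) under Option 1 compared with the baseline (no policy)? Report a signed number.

Baseline:
  R = 129
  J = 150
  W = 72 − 3·129 = -315
  X = 246 + 6·129 − 2·(-315) = 1650
  E = -51 − 4·150 + (-315) + 3·1650 = 3984
Option 1 (X + 58):
  R = 129
  J = 150
  W = 72 − 3·129 = -315
  X = 246 + 6·129 − 2·(-315) (+58 from intervention) = 1708
  E = -51 − 4·150 + (-315) + 3·1708 = 4158
Change in E: 4158 − 3984 = 174

174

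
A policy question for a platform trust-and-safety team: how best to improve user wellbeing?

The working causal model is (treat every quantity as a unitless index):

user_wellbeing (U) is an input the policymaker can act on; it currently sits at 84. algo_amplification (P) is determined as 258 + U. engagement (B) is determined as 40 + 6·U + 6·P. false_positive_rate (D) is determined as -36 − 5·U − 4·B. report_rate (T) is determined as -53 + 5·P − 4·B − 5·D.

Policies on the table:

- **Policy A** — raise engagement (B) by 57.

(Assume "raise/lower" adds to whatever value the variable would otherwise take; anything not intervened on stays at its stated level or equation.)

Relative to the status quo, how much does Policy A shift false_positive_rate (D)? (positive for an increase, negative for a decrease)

-228

Baseline:
  U = 84
  P = 258 + 84 = 342
  B = 40 + 6·84 + 6·342 = 2596
  D = -36 − 5·84 − 4·2596 = -10840
Policy A (B + 57):
  U = 84
  P = 258 + 84 = 342
  B = 40 + 6·84 + 6·342 (+57 from intervention) = 2653
  D = -36 − 5·84 − 4·2653 = -11068
Change in D: -11068 − (-10840) = -228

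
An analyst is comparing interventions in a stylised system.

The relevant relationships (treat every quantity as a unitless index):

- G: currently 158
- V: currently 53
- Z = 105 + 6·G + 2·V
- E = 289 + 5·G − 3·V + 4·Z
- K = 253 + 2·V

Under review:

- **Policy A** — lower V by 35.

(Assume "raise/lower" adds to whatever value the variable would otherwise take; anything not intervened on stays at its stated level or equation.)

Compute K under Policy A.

Policy A (V − 35):
  V = 53 − 35 = 18
  K = 253 + 2·18 = 289

289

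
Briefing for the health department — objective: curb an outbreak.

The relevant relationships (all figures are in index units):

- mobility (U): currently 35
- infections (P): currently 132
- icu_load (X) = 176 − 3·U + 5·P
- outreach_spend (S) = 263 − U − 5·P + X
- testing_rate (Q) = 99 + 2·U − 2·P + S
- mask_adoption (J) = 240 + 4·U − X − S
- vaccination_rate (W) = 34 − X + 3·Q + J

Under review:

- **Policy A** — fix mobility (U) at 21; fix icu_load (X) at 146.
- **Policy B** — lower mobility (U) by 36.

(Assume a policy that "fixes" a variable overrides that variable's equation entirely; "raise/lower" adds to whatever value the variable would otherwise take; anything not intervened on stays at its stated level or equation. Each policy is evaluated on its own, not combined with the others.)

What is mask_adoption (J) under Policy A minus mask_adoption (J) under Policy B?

Policy A (U := 21, X := 146):
  U = 21
  P = 132
  X = 146
  S = 263 − 21 − 5·132 + 146 = -272
  J = 240 + 4·21 − 146 − (-272) = 450
Policy B (U − 36):
  U = 35 − 36 = -1
  P = 132
  X = 176 − 3·(-1) + 5·132 = 839
  S = 263 − (-1) − 5·132 + 839 = 443
  J = 240 + 4·(-1) − 839 − 443 = -1046
J: 450 − (-1046) = 1496

1496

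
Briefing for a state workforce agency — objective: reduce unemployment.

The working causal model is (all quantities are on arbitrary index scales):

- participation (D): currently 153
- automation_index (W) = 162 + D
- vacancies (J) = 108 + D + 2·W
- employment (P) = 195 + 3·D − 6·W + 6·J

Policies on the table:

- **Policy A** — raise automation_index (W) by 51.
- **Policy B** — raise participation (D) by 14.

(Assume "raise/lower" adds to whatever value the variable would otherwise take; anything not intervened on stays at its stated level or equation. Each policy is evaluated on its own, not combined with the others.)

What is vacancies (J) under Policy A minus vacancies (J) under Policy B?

Policy A (W + 51):
  D = 153
  W = 162 + 153 (+51 from intervention) = 366
  J = 108 + 153 + 2·366 = 993
Policy B (D + 14):
  D = 153 + 14 = 167
  W = 162 + 167 = 329
  J = 108 + 167 + 2·329 = 933
J: 993 − 933 = 60

60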